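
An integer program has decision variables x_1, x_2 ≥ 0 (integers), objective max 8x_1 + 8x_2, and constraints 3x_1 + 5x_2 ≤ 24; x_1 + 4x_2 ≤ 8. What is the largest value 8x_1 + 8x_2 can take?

(x_1,x_2)=(8,0) is feasible, giving 64.
(x_1,x_2)=(7,0) is feasible, giving 56.
The best lattice point is (8,0), giving 64.

64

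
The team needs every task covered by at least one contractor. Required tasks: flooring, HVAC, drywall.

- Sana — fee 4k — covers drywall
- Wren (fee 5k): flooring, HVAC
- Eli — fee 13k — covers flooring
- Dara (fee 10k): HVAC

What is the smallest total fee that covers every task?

Choose Sana and Wren: together they cover flooring, HVAC, drywall — every task.
Total fee: 4 + 5 = 9.
No cover costs less than 9.

9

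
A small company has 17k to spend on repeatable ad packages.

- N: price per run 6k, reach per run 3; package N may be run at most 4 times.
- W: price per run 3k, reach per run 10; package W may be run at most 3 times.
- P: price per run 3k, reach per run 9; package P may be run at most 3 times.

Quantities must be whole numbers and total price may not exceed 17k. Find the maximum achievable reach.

48

2×W and 3×P: price 15 ≤ 17, reach 2·10 + 3·9 = 47.
3×W and 2×P: price 15 ≤ 17, reach 3·10 + 2·9 = 48.
Best is 48.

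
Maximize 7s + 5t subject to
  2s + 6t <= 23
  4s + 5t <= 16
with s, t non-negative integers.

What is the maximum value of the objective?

28

(s,t)=(4,0): 2·4+6·0=8≤23, 4·4+5·0=16≤16, objective 28.
(s,t)=(3,0): 2·3+6·0=6≤23, 4·3+5·0=12≤16, objective 21.
No feasible integer point exceeds 28.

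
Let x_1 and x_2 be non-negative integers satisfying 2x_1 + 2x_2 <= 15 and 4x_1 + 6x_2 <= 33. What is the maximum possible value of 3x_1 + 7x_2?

35

The continuous relaxation peaks at (0, 5.5) with value 38.50; rounding to a feasible lattice point costs some objective.
(x_1,x_2)=(0,5): 2·0+2·5=10≤15, 4·0+6·5=30≤33, objective 35.
(x_1,x_2)=(1,4): 2·1+2·4=10≤15, 4·1+6·4=28≤33, objective 31.
No feasible integer point exceeds 35.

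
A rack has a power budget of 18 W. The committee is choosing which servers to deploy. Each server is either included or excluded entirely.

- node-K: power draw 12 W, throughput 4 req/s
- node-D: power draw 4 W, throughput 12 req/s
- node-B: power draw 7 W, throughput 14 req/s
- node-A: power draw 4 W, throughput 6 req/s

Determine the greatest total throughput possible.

32

This is an integer program with binary decision variables.
node-D + node-B + node-A: power draw 4 + 7 + 4 = 15 ≤ 18, throughput 12 + 14 + 6 = 32.
node-D + node-B: power draw 4 + 7 = 11 ≤ 18, throughput 12 + 14 = 26.
node-B + node-A: power draw 7 + 4 = 11 ≤ 18, throughput 14 + 6 = 20.
Best is node-D, node-B, and node-A with total throughput 32.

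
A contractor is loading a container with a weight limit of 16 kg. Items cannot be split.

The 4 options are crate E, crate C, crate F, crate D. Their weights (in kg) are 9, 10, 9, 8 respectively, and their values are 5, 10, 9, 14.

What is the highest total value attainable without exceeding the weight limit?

14

Take crate D: weight 8 ≤ 16, value 14.
No other feasible combination does better.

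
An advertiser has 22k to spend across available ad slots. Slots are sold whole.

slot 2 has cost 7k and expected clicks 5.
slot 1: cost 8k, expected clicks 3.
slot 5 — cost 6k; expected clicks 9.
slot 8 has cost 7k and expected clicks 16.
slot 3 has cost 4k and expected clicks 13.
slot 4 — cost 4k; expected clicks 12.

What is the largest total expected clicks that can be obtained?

slot 2 + slot 8 + slot 3 + slot 4: cost 7 + 7 + 4 + 4 = 22 ≤ 22, expected clicks 5 + 16 + 13 + 12 = 46.
slot 8 + slot 3 + slot 4: cost 7 + 4 + 4 = 15 ≤ 22, expected clicks 16 + 13 + 12 = 41.
slot 5 + slot 8 + slot 3 + slot 4: cost 6 + 7 + 4 + 4 = 21 ≤ 22, expected clicks 9 + 16 + 13 + 12 = 50.
Best is slot 5, slot 8, slot 3, and slot 4 with total expected clicks 50.

50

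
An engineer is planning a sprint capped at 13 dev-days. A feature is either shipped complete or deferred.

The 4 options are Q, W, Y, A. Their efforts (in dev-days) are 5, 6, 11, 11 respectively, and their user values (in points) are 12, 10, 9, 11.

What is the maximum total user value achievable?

22

Q: effort 5 ≤ 13, user value 12.
Q + W: effort 5 + 6 = 11 ≤ 13, user value 12 + 10 = 22.
Best is Q and W with total user value 22.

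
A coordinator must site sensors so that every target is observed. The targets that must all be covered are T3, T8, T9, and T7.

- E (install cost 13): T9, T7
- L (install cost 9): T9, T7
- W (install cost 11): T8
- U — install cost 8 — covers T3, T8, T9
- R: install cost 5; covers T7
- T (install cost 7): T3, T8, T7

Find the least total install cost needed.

13

The greedy cost-per-new-target heuristic would pick T and U for 15, but a cheaper cover exists.
Choose U and R: together they cover T3, T8, T9, T7 — every target.
Total install cost: 8 + 5 = 13.
No cover costs less than 13.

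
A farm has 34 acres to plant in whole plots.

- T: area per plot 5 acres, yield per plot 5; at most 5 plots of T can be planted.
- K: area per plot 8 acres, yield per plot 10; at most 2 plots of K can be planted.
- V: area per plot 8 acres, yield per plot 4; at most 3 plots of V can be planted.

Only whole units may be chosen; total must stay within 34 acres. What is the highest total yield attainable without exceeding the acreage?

K has the best ratio (10/8); taking only K gives at most 2×10 = 20 (stopped by the supply cap of 2).
Mixing does better — 3×T and 2×K: area 31 ≤ 34, yield 3·5 + 2·10 = 35.

35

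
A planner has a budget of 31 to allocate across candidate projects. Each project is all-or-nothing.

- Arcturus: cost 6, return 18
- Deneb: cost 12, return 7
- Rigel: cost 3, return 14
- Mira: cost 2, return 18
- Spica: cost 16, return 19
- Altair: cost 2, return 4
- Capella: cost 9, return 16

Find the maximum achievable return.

Take Arcturus, Rigel, Mira, Spica, and Altair: cost 6 + 3 + 2 + 16 + 2 = 29 ≤ 31, return 18 + 14 + 18 + 19 + 4 = 73.
No other feasible combination does better.

73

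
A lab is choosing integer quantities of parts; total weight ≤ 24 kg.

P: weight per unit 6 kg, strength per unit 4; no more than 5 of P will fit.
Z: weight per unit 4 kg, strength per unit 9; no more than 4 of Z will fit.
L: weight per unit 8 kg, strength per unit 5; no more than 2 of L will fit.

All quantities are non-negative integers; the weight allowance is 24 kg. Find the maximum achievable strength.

41

This is a bounded integer knapsack.
Z has the best ratio (9/4); taking only Z gives at most 4×9 = 36 (stopped by the supply cap of 4).
Mixing does better — 4×Z and 1×L: weight 24 ≤ 24, strength 4·9 + 1·5 = 41.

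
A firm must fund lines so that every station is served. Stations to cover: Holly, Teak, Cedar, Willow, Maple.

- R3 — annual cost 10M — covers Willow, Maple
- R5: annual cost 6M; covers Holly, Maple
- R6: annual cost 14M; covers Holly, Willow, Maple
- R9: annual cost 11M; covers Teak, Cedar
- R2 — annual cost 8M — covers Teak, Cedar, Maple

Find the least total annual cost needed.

22

This is a weighted set-cover instance.
Choose R6 and R2: together they cover Holly, Teak, Cedar, Willow, Maple — every station.
Total annual cost: 14 + 8 = 22.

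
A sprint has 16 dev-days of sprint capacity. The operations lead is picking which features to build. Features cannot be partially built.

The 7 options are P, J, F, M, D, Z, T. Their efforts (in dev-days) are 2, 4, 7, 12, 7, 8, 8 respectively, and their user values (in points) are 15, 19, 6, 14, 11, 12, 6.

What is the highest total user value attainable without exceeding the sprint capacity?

This is an integer program with binary decision variables.
Allowing fractional choices, the relaxed optimum would be about 49.5, but features are indivisible.
P + J + F: effort 2 + 4 + 7 = 13 ≤ 16, user value 15 + 19 + 6 = 40.
P + J + Z: effort 2 + 4 + 8 = 14 ≤ 16, user value 15 + 19 + 12 = 46.
P + J + D: effort 2 + 4 + 7 = 13 ≤ 16, user value 15 + 19 + 11 = 45.
Best is P, J, and Z with total user value 46.

46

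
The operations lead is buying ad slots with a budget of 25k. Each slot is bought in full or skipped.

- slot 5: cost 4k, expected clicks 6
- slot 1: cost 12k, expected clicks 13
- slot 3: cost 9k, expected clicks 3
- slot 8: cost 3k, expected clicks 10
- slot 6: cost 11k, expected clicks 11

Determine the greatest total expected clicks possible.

This is an integer program with binary decision variables.
Allowing fractional choices, the relaxed optimum would be about 35.0, but ad slots are indivisible.
slot 5 + slot 8 + slot 6: cost 4 + 3 + 11 = 18 ≤ 25, expected clicks 6 + 10 + 11 = 27.
slot 5 + slot 1 + slot 8: cost 4 + 12 + 3 = 19 ≤ 25, expected clicks 6 + 13 + 10 = 29.
slot 1 + slot 3 + slot 8: cost 12 + 9 + 3 = 24 ≤ 25, expected clicks 13 + 3 + 10 = 26.
Best is slot 5, slot 1, and slot 8 with total expected clicks 29.

29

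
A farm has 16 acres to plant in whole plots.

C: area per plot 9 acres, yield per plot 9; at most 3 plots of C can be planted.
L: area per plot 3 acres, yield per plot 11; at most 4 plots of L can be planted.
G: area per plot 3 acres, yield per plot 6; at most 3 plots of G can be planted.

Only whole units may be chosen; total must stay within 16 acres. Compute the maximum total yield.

Take 4×L and 1×G: area 15 ≤ 16, yield 4·11 + 1·6 = 50.
L has the best ratio (11/3) and is taken to its limit of 4; remaining capacity is filled optimally with the others.

50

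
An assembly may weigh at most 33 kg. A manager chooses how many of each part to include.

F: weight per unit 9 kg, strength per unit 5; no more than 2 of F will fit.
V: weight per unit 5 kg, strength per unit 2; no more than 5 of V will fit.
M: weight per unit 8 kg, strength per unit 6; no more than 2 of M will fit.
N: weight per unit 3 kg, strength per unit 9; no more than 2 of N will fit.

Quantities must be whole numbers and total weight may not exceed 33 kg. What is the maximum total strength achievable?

35

1×F, 2×M, and 2×N: weight 31 ≤ 33, strength 1·5 + 2·6 + 2·9 = 35.
2×V, 2×M, and 2×N: weight 32 ≤ 33, strength 2·2 + 2·6 + 2·9 = 34.
Best is 35.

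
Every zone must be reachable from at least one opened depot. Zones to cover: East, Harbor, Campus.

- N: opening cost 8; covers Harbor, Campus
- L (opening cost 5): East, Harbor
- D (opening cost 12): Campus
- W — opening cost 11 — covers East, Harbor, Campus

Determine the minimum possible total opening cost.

The greedy cost-per-new-zone heuristic would pick L and N for 13, but a cheaper cover exists.
W alone covers East, Harbor, Campus — every zone.
Total opening cost: 11.
No cover costs less than 11.

11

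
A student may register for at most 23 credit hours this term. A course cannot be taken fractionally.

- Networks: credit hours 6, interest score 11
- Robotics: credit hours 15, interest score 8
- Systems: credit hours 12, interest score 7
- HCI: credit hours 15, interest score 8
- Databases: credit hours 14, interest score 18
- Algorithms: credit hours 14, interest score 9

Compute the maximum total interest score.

Treat it as a binary knapsack problem.
Allowing fractional choices, the relaxed optimum would be about 30.9, but courses are indivisible.
Networks + Algorithms: credit hours 6 + 14 = 20 ≤ 23, interest score 11 + 9 = 20.
Networks + Databases: credit hours 6 + 14 = 20 ≤ 23, interest score 11 + 18 = 29.
Best is Networks and Databases with total interest score 29.

29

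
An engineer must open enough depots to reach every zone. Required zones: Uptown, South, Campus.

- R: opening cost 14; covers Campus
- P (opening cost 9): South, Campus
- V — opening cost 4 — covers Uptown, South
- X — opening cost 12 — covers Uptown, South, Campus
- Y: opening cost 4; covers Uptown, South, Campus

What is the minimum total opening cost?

4

Y alone covers Uptown, South, Campus — every zone.
Total opening cost: 4.
No cover costs less than 4.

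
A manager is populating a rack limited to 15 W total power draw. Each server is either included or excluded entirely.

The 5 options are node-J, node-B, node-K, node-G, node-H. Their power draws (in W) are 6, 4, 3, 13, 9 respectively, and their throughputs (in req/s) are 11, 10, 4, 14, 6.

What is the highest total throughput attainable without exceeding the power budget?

25

This is an integer program with binary decision variables.
node-J + node-B + node-K: power draw 6 + 4 + 3 = 13 ≤ 15, throughput 11 + 10 + 4 = 25.
node-J + node-H: power draw 6 + 9 = 15 ≤ 15, throughput 11 + 6 = 17.
node-J + node-B: power draw 6 + 4 = 10 ≤ 15, throughput 11 + 10 = 21.
Best is node-J, node-B, and node-K with total throughput 25.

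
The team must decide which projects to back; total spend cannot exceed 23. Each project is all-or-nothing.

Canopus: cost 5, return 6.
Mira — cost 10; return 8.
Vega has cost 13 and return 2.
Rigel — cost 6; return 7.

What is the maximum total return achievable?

21

Allowing fractional choices, the relaxed optimum would be about 21.3, but projects are indivisible.
Canopus + Mira + Rigel: cost 5 + 10 + 6 = 21 ≤ 23, return 6 + 8 + 7 = 21.
Canopus + Mira: cost 5 + 10 = 15 ≤ 23, return 6 + 8 = 14.
Mira + Rigel: cost 10 + 6 = 16 ≤ 23, return 8 + 7 = 15.
Best is Canopus, Mira, and Rigel with total return 21.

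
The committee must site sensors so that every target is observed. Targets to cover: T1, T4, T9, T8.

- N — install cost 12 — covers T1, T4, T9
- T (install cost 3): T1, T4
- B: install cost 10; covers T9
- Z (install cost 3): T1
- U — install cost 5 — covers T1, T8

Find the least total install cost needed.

Choose N and U: together they cover T1, T4, T9, T8 — every target.
Total install cost: 12 + 5 = 17.

17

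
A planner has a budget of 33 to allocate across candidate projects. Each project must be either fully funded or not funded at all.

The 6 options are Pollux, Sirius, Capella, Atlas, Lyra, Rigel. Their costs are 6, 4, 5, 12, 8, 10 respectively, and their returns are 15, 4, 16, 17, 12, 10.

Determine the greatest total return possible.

60

This is an integer program with binary decision variables.
Pollux + Sirius + Capella + Lyra + Rigel: cost 6 + 4 + 5 + 8 + 10 = 33 ≤ 33, return 15 + 4 + 16 + 12 + 10 = 57.
Pollux + Capella + Atlas + Lyra: cost 6 + 5 + 12 + 8 = 31 ≤ 33, return 15 + 16 + 17 + 12 = 60.
Pollux + Capella + Atlas + Rigel: cost 6 + 5 + 12 + 10 = 33 ≤ 33, return 15 + 16 + 17 + 10 = 58.
Best is Pollux, Capella, Atlas, and Lyra with total return 60.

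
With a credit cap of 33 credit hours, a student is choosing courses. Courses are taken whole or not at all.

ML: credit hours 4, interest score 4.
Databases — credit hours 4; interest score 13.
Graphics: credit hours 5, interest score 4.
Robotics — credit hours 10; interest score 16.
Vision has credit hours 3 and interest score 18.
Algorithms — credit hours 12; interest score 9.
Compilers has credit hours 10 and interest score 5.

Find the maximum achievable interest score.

60

ML + Databases + Robotics + Vision + Algorithms: credit hours 4 + 4 + 10 + 3 + 12 = 33 ≤ 33, interest score 4 + 13 + 16 + 18 + 9 = 60.
ML + Databases + Robotics + Vision + Compilers: credit hours 4 + 4 + 10 + 3 + 10 = 31 ≤ 33, interest score 4 + 13 + 16 + 18 + 5 = 56.
Databases + Robotics + Vision + Algorithms: credit hours 4 + 10 + 3 + 12 = 29 ≤ 33, interest score 13 + 16 + 18 + 9 = 56.
Best is ML, Databases, Robotics, Vision, and Algorithms with total interest score 60.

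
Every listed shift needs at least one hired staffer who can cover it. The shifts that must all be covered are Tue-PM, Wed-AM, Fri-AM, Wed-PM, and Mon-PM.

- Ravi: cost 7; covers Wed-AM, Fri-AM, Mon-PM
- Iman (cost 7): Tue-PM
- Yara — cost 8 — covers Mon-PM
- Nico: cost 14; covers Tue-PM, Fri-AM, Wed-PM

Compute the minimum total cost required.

This is an integer covering problem.
The greedy cost-per-new-shift heuristic would pick Ravi, Iman, and Nico for 28, but a cheaper cover exists.
Choose Ravi and Nico: together they cover Tue-PM, Wed-AM, Fri-AM, Wed-PM, Mon-PM — every shift.
Total cost: 7 + 14 = 21.
No cover costs less than 21.

21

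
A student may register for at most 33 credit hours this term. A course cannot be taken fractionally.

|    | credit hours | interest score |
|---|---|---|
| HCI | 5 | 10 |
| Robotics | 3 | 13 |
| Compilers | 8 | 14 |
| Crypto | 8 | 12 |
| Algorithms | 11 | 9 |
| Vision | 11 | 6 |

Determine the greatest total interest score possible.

Take HCI, Robotics, Compilers, and Crypto: credit hours 5 + 3 + 8 + 8 = 24 ≤ 33, interest score 10 + 13 + 14 + 12 = 49.
No other feasible combination does better.

49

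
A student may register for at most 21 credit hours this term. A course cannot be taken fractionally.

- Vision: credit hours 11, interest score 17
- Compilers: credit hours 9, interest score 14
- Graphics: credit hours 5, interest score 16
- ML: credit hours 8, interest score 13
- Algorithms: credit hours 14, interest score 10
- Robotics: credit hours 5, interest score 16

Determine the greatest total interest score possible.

Allowing fractional choices, the relaxed optimum would be about 49.7, but courses are indivisible.
Compilers + Graphics + Robotics: credit hours 9 + 5 + 5 = 19 ≤ 21, interest score 14 + 16 + 16 = 46.
Vision + Graphics + Robotics: credit hours 11 + 5 + 5 = 21 ≤ 21, interest score 17 + 16 + 16 = 49.
Graphics + ML + Robotics: credit hours 5 + 8 + 5 = 18 ≤ 21, interest score 16 + 13 + 16 = 45.
Best is Vision, Graphics, and Robotics with total interest score 49.

49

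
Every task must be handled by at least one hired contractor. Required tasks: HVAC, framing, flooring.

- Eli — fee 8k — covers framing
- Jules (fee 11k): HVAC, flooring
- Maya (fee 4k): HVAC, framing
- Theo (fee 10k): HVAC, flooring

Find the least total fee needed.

14

Choose Maya and Theo: together they cover HVAC, framing, flooring — every task.
Total fee: 4 + 10 = 14.
No cover costs less than 14.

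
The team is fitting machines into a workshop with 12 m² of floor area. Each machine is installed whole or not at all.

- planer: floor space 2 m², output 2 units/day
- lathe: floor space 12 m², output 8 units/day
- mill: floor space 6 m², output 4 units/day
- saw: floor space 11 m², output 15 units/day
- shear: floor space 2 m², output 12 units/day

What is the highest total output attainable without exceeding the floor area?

18

Allowing fractional choices, the relaxed optimum would be about 25.6, but machines are indivisible.
planer + mill + shear: floor space 2 + 6 + 2 = 10 ≤ 12, output 2 + 4 + 12 = 18.
saw: floor space 11 ≤ 12, output 15.
mill + shear: floor space 6 + 2 = 8 ≤ 12, output 4 + 12 = 16.
Best is planer, mill, and shear with total output 18.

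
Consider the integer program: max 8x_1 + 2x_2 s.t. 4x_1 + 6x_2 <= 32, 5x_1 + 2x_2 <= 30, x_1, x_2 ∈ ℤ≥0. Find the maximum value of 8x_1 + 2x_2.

48

(x_1,x_2)=(6,0): 4·6+6·0=24≤32, 5·6+2·0=30≤30, objective 48.
(x_1,x_2)=(5,1): 4·5+6·1=26≤32, 5·5+2·1=27≤30, objective 42.
Maximum is 48 at (x_1,x_2)=(6,0).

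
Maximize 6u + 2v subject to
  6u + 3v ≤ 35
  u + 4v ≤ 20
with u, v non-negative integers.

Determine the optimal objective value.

(u,v)=(5,1) is feasible, giving 32.
(u,v)=(5,0) is feasible, giving 30.
(u,v)=(4,2) is feasible, giving 28.
(u,v)=(4,1) is feasible, giving 26.
The best lattice point is (5,1), giving 32.

32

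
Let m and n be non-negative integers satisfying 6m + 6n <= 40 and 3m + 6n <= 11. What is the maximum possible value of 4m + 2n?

12

The continuous relaxation peaks at (3.67, 0) with value 14.67; rounding to a feasible lattice point costs some objective.
(m,n)=(3,0): 6·3+6·0=18≤40, 3·3+6·0=9≤11, objective 12.
(m,n)=(2,0): 6·2+6·0=12≤40, 3·2+6·0=6≤11, objective 8.
Maximum is 12 at (m,n)=(3,0).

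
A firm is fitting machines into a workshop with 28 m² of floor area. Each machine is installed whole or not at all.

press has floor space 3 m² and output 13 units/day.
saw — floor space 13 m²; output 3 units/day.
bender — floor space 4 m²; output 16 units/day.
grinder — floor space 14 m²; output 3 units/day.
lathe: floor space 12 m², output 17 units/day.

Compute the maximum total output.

46

bender + lathe: floor space 4 + 12 = 16 ≤ 28, output 16 + 17 = 33.
press + bender + lathe: floor space 3 + 4 + 12 = 19 ≤ 28, output 13 + 16 + 17 = 46.
Best is press, bender, and lathe with total output 46.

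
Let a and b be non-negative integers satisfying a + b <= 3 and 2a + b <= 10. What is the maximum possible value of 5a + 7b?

21

(a,b)=(0,3) is feasible, giving 21.
(a,b)=(1,2) is feasible, giving 19.
(a,b)=(0,2) is feasible, giving 14.
The best lattice point is (0,3), giving 21.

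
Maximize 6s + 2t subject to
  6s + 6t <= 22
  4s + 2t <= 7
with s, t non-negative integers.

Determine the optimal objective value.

(s,t)=(1,1): 6·1+6·1=12≤22, 4·1+2·1=6≤7, objective 8.
(s,t)=(1,0): 6·1+6·0=6≤22, 4·1+2·0=4≤7, objective 6.
The best lattice point is (1,1), giving 8.

8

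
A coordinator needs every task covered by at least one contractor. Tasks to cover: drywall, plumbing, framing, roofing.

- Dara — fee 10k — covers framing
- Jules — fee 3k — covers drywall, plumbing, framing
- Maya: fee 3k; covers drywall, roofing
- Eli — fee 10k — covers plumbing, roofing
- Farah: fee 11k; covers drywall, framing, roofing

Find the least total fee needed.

6

Choose Jules and Maya: together they cover drywall, plumbing, framing, roofing — every task.
Total fee: 3 + 3 = 6.
No cover costs less than 6.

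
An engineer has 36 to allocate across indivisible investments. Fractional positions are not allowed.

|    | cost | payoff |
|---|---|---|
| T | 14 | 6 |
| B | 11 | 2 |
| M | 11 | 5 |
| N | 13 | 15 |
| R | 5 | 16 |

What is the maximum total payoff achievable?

Allowing fractional choices, the relaxed optimum would be about 39.0, but investments are indivisible.
T + N + R: cost 14 + 13 + 5 = 32 ≤ 36, payoff 6 + 15 + 16 = 37.
B + N + R: cost 11 + 13 + 5 = 29 ≤ 36, payoff 2 + 15 + 16 = 33.
M + N + R: cost 11 + 13 + 5 = 29 ≤ 36, payoff 5 + 15 + 16 = 36.
Best is T, N, and R with total payoff 37.

37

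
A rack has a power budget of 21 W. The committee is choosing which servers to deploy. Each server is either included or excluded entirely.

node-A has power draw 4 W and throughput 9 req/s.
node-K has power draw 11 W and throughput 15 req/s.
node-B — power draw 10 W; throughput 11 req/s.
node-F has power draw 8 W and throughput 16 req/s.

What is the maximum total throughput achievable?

Allowing fractional choices, the relaxed optimum would be about 37.3, but servers are indivisible.
node-K + node-B: power draw 11 + 10 = 21 ≤ 21, throughput 15 + 11 = 26.
node-B + node-F: power draw 10 + 8 = 18 ≤ 21, throughput 11 + 16 = 27.
node-K + node-F: power draw 11 + 8 = 19 ≤ 21, throughput 15 + 16 = 31.
Best is node-K and node-F with total throughput 31.

31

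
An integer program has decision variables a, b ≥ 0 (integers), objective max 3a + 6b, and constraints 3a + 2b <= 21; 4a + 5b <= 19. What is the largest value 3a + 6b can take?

(a,b)=(1,3): 3·1+2·3=9≤21, 4·1+5·3=19≤19, objective 21.
(a,b)=(0,3): 3·0+2·3=6≤21, 4·0+5·3=15≤19, objective 18.
Maximum is 21 at (a,b)=(1,3).

21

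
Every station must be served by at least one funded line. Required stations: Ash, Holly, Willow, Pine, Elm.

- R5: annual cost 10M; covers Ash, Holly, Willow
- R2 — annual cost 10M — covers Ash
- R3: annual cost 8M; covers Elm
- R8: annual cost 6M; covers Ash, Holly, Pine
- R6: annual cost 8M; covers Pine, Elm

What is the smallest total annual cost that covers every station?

This is a weighted set-cover instance.
Choose R5 and R6: together they cover Ash, Holly, Willow, Pine, Elm — every station.
Total annual cost: 10 + 8 = 18.

18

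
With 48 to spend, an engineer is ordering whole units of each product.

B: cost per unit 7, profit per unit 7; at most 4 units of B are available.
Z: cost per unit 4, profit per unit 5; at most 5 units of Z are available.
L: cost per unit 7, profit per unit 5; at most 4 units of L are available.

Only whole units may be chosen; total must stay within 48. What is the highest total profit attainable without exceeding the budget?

This is a bounded integer knapsack.
3×B, 5×Z, and 1×L: cost 48 ≤ 48, profit 3·7 + 5·5 + 1·5 = 51.
4×B and 5×Z: cost 48 ≤ 48, profit 4·7 + 5·5 = 53.
Best is 53.

53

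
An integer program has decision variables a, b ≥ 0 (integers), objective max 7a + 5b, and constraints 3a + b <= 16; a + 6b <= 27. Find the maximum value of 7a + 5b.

43

Relaxing integrality, the LP optimum is 47.53 at (a,b) = (4.06, 3.82), which is not an integer point.
(a,b)=(4,3): 3·4+1·3=15≤16, 1·4+6·3=22≤27, objective 43.
(a,b)=(3,4): 3·3+1·4=13≤16, 1·3+6·4=27≤27, objective 41.
(a,b)=(4,2): 3·4+1·2=14≤16, 1·4+6·2=16≤27, objective 38.
(a,b)=(3,3): 3·3+1·3=12≤16, 1·3+6·3=21≤27, objective 36.
Maximum is 43 at (a,b)=(4,3).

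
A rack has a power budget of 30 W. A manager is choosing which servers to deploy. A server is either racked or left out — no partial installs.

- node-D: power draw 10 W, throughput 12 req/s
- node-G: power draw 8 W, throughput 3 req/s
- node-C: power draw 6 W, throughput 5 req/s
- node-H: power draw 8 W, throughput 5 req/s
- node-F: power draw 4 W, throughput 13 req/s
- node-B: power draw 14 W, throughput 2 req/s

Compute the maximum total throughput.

35

Allowing fractional choices, the relaxed optimum would be about 35.8, but servers are indivisible.
node-D + node-G + node-C + node-F: power draw 10 + 8 + 6 + 4 = 28 ≤ 30, throughput 12 + 3 + 5 + 13 = 33.
node-D + node-C + node-H + node-F: power draw 10 + 6 + 8 + 4 = 28 ≤ 30, throughput 12 + 5 + 5 + 13 = 35.
node-D + node-G + node-H + node-F: power draw 10 + 8 + 8 + 4 = 30 ≤ 30, throughput 12 + 3 + 5 + 13 = 33.
Best is node-D, node-C, node-H, and node-F with total throughput 35.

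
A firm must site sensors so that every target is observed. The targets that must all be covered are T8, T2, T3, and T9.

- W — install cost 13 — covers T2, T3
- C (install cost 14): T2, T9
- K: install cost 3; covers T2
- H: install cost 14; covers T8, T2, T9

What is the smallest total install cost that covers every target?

27

The greedy cost-per-new-target heuristic would pick K, H, and W for 30, but a cheaper cover exists.
Choose W and H: together they cover T8, T2, T3, T9 — every target.
Total install cost: 13 + 14 = 27.
No cover costs less than 27.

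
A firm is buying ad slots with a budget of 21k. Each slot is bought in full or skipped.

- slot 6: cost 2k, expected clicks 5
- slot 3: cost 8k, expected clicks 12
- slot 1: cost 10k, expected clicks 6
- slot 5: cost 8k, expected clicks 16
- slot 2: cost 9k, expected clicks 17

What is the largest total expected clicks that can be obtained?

38

This is a 0-1 knapsack instance.
Take slot 6, slot 5, and slot 2: cost 2 + 8 + 9 = 19 ≤ 21, expected clicks 5 + 16 + 17 = 38.
No other feasible combination does better.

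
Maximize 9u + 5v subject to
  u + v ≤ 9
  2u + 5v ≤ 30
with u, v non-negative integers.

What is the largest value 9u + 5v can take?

(u,v)=(9,0): 1·9+1·0=9≤9, 2·9+5·0=18≤30, objective 81.
(u,v)=(8,1): 1·8+1·1=9≤9, 2·8+5·1=21≤30, objective 77.
(u,v)=(8,0): 1·8+1·0=8≤9, 2·8+5·0=16≤30, objective 72.
No feasible integer point exceeds 81.

81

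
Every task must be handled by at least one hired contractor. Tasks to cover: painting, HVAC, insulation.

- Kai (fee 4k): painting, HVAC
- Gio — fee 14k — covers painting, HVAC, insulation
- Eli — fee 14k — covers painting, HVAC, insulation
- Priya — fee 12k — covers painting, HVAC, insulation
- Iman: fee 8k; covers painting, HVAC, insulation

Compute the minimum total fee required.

The greedy cost-per-new-task heuristic would pick Kai and Iman for 12, but a cheaper cover exists.
Iman alone covers painting, HVAC, insulation — every task.
Total fee: 8.
No cover costs less than 8.

8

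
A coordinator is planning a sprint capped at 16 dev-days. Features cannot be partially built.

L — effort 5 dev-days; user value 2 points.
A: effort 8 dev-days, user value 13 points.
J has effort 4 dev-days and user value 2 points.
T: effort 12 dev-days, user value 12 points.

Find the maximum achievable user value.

15

A + J: effort 8 + 4 = 12 ≤ 16, user value 13 + 2 = 15.
L + A: effort 5 + 8 = 13 ≤ 16, user value 2 + 13 = 15.
The maximum user value is 15; one optimal choice is A and J.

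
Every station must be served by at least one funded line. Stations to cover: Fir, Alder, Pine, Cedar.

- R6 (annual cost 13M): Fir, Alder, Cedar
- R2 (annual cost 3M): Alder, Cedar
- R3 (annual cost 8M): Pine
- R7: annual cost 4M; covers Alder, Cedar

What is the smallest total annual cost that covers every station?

21

Choose R6 and R3: together they cover Fir, Alder, Pine, Cedar — every station.
Total annual cost: 13 + 8 = 21.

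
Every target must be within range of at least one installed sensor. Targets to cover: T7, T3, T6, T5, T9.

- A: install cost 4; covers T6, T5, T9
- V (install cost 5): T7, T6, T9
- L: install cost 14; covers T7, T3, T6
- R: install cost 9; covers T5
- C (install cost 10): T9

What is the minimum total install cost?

The greedy cost-per-new-target heuristic would pick A, V, and L for 23, but a cheaper cover exists.
Choose A and L: together they cover T7, T3, T6, T5, T9 — every target.
Total install cost: 4 + 14 = 18.
No cover costs less than 18.

18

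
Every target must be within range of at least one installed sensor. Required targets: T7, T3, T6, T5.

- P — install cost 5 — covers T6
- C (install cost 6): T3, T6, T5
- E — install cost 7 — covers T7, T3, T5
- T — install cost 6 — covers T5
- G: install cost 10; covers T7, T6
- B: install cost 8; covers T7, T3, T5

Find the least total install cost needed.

The greedy cost-per-new-target heuristic would pick C and E for 13, but a cheaper cover exists.
Choose P and E: together they cover T7, T3, T6, T5 — every target.
Total install cost: 5 + 7 = 12.
No cover costs less than 12.

12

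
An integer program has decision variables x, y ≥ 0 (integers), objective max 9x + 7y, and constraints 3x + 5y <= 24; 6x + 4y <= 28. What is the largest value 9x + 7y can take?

The continuous relaxation peaks at (2.44, 3.33) with value 45.33; rounding to a feasible lattice point costs some objective.
(x,y)=(4,1): 3·4+5·1=17≤24, 6·4+4·1=28≤28, objective 43.
(x,y)=(3,2): 3·3+5·2=19≤24, 6·3+4·2=26≤28, objective 41.
The best lattice point is (4,1), giving 43.

43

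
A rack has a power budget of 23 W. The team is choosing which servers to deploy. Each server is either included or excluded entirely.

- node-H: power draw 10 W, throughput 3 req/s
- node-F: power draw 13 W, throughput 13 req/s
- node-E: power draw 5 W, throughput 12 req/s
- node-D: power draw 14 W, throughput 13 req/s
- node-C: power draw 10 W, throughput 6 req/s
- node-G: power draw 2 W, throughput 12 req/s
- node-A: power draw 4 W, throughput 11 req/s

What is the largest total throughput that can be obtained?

41

This is a 0-1 knapsack instance.
node-E + node-C + node-G + node-A: power draw 5 + 10 + 2 + 4 = 21 ≤ 23, throughput 12 + 6 + 12 + 11 = 41.
node-H + node-E + node-G + node-A: power draw 10 + 5 + 2 + 4 = 21 ≤ 23, throughput 3 + 12 + 12 + 11 = 38.
node-F + node-E + node-G: power draw 13 + 5 + 2 = 20 ≤ 23, throughput 13 + 12 + 12 = 37.
Best is node-E, node-C, node-G, and node-A with total throughput 41.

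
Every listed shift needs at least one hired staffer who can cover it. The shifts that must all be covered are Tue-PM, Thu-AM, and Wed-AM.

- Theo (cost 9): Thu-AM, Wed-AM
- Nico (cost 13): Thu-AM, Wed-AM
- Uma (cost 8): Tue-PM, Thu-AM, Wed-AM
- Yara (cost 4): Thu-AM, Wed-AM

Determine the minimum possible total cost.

The greedy cost-per-new-shift heuristic would pick Yara and Uma for 12, but a cheaper cover exists.
Uma alone covers Tue-PM, Thu-AM, Wed-AM — every shift.
Total cost: 8.
No cover costs less than 8.

8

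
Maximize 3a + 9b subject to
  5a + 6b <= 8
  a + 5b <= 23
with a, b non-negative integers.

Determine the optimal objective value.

9

The continuous relaxation peaks at (0, 1.33) with value 12.00; rounding to a feasible lattice point costs some objective.
(a,b)=(0,1): 5·0+6·1=6≤8, 1·0+5·1=5≤23, objective 9.
(a,b)=(1,0): 5·1+6·0=5≤8, 1·1+5·0=1≤23, objective 3.
Maximum is 9 at (a,b)=(0,1).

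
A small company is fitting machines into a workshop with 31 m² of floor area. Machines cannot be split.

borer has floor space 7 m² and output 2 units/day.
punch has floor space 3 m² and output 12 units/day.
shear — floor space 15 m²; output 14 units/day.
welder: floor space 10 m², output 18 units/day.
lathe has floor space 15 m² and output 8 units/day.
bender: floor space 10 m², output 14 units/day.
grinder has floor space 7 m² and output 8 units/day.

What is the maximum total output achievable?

52

Treat it as a binary knapsack problem.
Allowing fractional choices, the relaxed optimum would be about 52.9, but machines are indivisible.
borer + punch + welder + bender: floor space 7 + 3 + 10 + 10 = 30 ≤ 31, output 2 + 12 + 18 + 14 = 46.
punch + welder + bender: floor space 3 + 10 + 10 = 23 ≤ 31, output 12 + 18 + 14 = 44.
punch + welder + bender + grinder: floor space 3 + 10 + 10 + 7 = 30 ≤ 31, output 12 + 18 + 14 + 8 = 52.
Best is punch, welder, bender, and grinder with total output 52.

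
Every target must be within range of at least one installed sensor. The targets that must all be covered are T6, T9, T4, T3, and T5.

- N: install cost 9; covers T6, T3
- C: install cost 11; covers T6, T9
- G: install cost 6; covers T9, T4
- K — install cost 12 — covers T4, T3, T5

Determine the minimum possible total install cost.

23

The greedy cost-per-new-target heuristic would pick G, N, and K for 27, but a cheaper cover exists.
Choose C and K: together they cover T6, T9, T4, T3, T5 — every target.
Total install cost: 11 + 12 = 23.
No cover costs less than 23.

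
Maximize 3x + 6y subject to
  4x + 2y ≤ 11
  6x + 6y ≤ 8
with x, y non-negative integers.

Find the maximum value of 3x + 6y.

The continuous relaxation peaks at (0, 1.33) with value 8.00; rounding to a feasible lattice point costs some objective.
(x,y)=(0,1): 4·0+2·1=2≤11, 6·0+6·1=6≤8, objective 6.
(x,y)=(1,0): 4·1+2·0=4≤11, 6·1+6·0=6≤8, objective 3.
(x,y)=(0,0): 4·0+2·0=0≤11, 6·0+6·0=0≤8, objective 0.
No feasible integer point exceeds 6.

6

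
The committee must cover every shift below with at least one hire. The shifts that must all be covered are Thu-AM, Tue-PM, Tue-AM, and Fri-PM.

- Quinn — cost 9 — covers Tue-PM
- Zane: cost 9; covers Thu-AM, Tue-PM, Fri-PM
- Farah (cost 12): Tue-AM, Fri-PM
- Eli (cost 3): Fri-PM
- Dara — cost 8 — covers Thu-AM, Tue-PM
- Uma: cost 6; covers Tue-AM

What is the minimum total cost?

15

Choose Zane and Uma: together they cover Thu-AM, Tue-PM, Tue-AM, Fri-PM — every shift.
Total cost: 9 + 6 = 15.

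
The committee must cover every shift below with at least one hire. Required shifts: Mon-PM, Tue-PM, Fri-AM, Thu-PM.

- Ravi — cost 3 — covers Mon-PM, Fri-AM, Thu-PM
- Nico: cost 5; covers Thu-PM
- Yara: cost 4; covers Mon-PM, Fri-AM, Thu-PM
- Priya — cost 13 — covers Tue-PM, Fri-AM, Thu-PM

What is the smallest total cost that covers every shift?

Choose Ravi and Priya: together they cover Mon-PM, Tue-PM, Fri-AM, Thu-PM — every shift.
Total cost: 3 + 13 = 16.
No cover costs less than 16.

16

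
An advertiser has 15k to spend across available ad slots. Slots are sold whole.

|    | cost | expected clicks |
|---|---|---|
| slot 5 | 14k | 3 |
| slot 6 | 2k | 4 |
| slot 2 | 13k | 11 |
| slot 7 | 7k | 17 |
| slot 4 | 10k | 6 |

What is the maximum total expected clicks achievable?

21

Take slot 6 and slot 7: cost 2 + 7 = 9 ≤ 15, expected clicks 4 + 17 = 21.
No other feasible combination does better.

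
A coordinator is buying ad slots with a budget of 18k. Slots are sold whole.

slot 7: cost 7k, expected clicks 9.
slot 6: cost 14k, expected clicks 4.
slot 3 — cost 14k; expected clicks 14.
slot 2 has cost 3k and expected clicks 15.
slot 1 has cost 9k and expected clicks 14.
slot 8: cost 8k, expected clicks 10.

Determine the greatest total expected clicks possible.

34

Allowing fractional choices, the relaxed optimum would be about 36.7, but ad slots are indivisible.
slot 2 + slot 1: cost 3 + 9 = 12 ≤ 18, expected clicks 15 + 14 = 29.
slot 7 + slot 2 + slot 8: cost 7 + 3 + 8 = 18 ≤ 18, expected clicks 9 + 15 + 10 = 34.
Best is slot 7, slot 2, and slot 8 with total expected clicks 34.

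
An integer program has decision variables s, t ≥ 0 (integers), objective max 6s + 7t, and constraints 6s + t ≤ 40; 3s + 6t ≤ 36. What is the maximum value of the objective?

57

Relaxing integrality, the LP optimum is 57.45 at (s,t) = (6.18, 2.91), which is not an integer point.
(s,t)=(6,3): 6·6+1·3=39≤40, 3·6+6·3=36≤36, objective 57.
(s,t)=(5,3): 6·5+1·3=33≤40, 3·5+6·3=33≤36, objective 51.
(s,t)=(6,2): 6·6+1·2=38≤40, 3·6+6·2=30≤36, objective 50.
No feasible integer point exceeds 57.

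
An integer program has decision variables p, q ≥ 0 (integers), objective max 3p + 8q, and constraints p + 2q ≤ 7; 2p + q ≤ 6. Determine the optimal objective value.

27

Relaxing integrality, the LP optimum is 28.00 at (p,q) = (0, 3.5), which is not an integer point.
(p,q)=(1,3): 1·1+2·3=7≤7, 2·1+1·3=5≤6, objective 27.
(p,q)=(0,3): 1·0+2·3=6≤7, 2·0+1·3=3≤6, objective 24.
The best lattice point is (1,3), giving 27.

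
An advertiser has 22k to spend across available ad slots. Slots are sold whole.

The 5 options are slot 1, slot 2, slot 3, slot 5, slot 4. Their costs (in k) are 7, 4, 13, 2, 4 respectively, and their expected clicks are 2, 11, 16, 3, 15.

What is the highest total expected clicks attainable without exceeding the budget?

42

Take slot 2, slot 3, and slot 4: cost 4 + 13 + 4 = 21 ≤ 22, expected clicks 11 + 16 + 15 = 42.
No other feasible combination does better.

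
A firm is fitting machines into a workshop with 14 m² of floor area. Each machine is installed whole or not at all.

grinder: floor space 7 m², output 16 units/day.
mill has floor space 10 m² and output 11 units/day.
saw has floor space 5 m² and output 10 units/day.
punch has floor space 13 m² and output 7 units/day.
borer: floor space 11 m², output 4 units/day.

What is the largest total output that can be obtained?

26

Allowing fractional choices, the relaxed optimum would be about 28.2, but machines are indivisible.
grinder: floor space 7 ≤ 14, output 16.
grinder + saw: floor space 7 + 5 = 12 ≤ 14, output 16 + 10 = 26.
Best is grinder and saw with total output 26.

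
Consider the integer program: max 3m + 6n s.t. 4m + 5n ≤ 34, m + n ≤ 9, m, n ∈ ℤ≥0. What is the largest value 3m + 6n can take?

39

Relaxing integrality, the LP optimum is 40.80 at (m,n) = (0, 6.8), which is not an integer point.
(m,n)=(1,6) is feasible, giving 39.
(m,n)=(0,6) is feasible, giving 36.
(m,n)=(2,5) is feasible, giving 36.
No feasible integer point exceeds 39.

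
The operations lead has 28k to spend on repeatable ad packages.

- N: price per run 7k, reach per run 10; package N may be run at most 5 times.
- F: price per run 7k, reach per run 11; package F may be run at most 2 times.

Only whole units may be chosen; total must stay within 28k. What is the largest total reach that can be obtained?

42

F has the best ratio (11/7); taking only F gives at most 2×11 = 22 (stopped by the supply cap of 2).
Mixing does better — 2×N and 2×F: price 28 ≤ 28, reach 2·10 + 2·11 = 42.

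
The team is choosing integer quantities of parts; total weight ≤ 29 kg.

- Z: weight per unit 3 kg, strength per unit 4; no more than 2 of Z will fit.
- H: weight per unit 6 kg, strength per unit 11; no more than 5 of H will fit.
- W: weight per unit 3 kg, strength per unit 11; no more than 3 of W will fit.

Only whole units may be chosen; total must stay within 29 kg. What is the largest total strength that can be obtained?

W has the best ratio (11/3); taking only W gives at most 3×11 = 33 (stopped by the supply cap of 3).
Mixing does better — 3×H and 3×W: weight 27 ≤ 29, strength 3·11 + 3·11 = 66.

66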